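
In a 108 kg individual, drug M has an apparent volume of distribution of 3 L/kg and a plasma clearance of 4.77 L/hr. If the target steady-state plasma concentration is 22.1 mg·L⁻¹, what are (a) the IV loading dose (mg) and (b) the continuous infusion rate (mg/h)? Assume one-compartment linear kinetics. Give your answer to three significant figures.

(a) 7160 mg; (b) 105 mg/h

Vd(total) = 108 kg × 3 L/kg = 324.0 L
LD = Vd · C_target = 324.0 × 22.1 = 7160 mg
Infusion rate = 4.770 L/h × 22.1 mg/L = 105.4 mg/h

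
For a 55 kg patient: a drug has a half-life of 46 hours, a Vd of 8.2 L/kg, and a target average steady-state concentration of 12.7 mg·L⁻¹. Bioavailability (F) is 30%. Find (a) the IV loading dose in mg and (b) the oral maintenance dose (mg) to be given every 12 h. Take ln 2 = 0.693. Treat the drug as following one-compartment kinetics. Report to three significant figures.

(a) 5730 mg; (b) 3450 mg

Vd(total) = 55 kg × 8.2 L/kg = 451.0 L
LD = Vd × C = 451.0 × 12.7 = 5728 mg
CL = 0.693 × Vd / t½ = 0.693 × 451.0 / 46 = 6.794 L/h
D = CL × Css × τ / F = 6.794 × 12.7 × 12 / 0.3 = 3451 mg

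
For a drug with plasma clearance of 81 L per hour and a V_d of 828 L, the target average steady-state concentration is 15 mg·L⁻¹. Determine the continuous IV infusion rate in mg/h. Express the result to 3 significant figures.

1220 mg/h

Rate = CL × Css = 81.00 × 15 = 1215 mg/h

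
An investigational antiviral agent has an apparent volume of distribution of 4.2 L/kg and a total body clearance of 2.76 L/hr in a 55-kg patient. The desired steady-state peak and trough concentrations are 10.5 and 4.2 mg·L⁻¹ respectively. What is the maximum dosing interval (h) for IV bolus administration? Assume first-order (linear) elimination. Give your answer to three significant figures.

76.7 h

Vd = 4.2 L/kg × 55 kg = 231.0 L
k = CL / Vd = 2.760 / 231.0 = 0.01195 h⁻¹
Between IV bolus doses, concentration decays as C = C₀·e^(−kτ), so C_peak/C_trough = e^(kτ).
τ_max = ln(C_peak/C_trough) / k = ln(10.5/4.2) / 0.01195 = 0.9163 / 0.01195 = 76.68 h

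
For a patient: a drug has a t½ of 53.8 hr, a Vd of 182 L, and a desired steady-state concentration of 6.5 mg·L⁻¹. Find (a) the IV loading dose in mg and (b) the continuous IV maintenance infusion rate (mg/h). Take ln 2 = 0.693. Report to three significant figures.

(a) 1180 mg; (b) 15.2 mg/h

LD = Vd × C = 182.0 × 6.5 = 1183 mg
CL = 0.693 × Vd / t½ = 0.693 × 182.0 / 53.8 = 2.344 L/h
Infusion rate = CL × Css = 2.344 × 6.5 = 15.24 mg/h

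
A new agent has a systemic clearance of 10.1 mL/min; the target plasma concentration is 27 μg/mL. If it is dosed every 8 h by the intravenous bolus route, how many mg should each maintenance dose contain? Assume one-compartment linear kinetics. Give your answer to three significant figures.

CL = 10.1 mL/min × 60/1000 = 0.6060 L/h
D = CL × Css × τ = 0.6060 × 27 × 8 = 130.9 mg

131 mg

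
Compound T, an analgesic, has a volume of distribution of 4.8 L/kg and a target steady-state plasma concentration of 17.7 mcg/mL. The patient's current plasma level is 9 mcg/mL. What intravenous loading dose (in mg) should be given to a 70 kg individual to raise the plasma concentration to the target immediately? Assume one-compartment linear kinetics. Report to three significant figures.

Total Vd = 4.8 × 70 = 336.0 L
Concentration deficit ΔC = 17.7 − 9 = 8.700 mg/L
LD = Vd × ΔC = 336.0 × 8.700 = 2923 mg

2920 mg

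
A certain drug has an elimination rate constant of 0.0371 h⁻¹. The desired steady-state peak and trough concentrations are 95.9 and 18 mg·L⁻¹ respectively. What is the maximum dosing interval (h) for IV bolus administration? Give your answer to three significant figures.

Between IV bolus doses, concentration decays as C = C₀·e^(−kτ), so C_peak/C_trough = e^(kτ).
τ_max = ln(C_peak/C_trough) / k = ln(95.9/18) / 0.03710 = 1.673 / 0.03710 = 45.09 h

45.1 h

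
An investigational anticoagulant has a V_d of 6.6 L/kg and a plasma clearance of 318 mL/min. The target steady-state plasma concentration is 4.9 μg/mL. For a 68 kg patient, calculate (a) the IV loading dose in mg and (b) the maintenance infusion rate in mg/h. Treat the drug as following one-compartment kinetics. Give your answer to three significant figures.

Vd = 6.6 L/kg × 68 kg = 448.8 L
Loading dose = Vd × C = 448.8 × 4.9 = 2199 mg
Convert clearance: 318 mL/min × 60 min/h ÷ 1000 mL/L = 19.08 L/h
Maintenance infusion rate = CL × Css = 19.08 × 4.9 = 93.49 mg/h

(a) 2200 mg; (b) 93.5 mg/h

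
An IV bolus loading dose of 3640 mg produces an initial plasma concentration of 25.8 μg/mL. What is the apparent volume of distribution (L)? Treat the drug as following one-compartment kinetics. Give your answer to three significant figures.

Immediately after an IV bolus, C₀ = Dose / Vd, so Vd = Dose / C₀.
Vd = 3640 / 25.8 = 141.1 L

141 L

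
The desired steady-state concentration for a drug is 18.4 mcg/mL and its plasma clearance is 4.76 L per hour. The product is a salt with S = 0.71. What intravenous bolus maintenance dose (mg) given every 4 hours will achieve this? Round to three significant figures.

D = CL × Css × τ / S = 4.760 × 18.4 × 4 / 0.71 = 493.4 mg

493 mg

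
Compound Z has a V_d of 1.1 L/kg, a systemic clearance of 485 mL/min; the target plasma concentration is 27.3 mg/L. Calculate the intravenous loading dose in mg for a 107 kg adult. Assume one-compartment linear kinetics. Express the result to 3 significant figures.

Vd(total) = 107 kg × 1.1 L/kg = 117.7 L
Loading dose depends on Vd (not clearance): it fills the distribution volume.
LD = Vd × C = 117.7 × 27.30 = 3213 mg

3210 mg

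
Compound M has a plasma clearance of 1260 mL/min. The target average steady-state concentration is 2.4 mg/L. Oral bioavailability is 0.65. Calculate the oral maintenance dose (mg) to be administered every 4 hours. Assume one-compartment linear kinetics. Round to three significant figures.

1120 mg

CL = 1260 mL/min = 1260 × 0.06 = 75.60 L/h
D = CL × Css × τ / F = 75.60 × 2.4 × 4 / 0.65 = 1117 mg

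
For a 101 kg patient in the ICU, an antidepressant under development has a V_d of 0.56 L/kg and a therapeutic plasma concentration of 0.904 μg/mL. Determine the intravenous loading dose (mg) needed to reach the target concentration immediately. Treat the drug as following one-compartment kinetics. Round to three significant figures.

Vd(total) = 101 kg × 0.56 L/kg = 56.56 L
The loading dose fills Vd to the target concentration.
LD = Vd × C = 56.56 × 0.9040 = 51.13 mg

51.1 mg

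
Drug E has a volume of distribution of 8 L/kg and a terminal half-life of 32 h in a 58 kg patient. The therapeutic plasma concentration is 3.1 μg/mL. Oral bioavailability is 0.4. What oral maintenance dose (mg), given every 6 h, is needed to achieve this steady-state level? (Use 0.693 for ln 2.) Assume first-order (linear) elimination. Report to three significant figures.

Vd(total) = 58 kg × 8 L/kg = 464.0 L
k = 0.693/32 = 0.02166 h⁻¹, so CL = k·Vd = 0.02166 × 464.0 = 10.05 L/h
D = CL × Css × τ / F = 10.05 × 3.1 × 6 / 0.4 = 467.3 mg

467 mg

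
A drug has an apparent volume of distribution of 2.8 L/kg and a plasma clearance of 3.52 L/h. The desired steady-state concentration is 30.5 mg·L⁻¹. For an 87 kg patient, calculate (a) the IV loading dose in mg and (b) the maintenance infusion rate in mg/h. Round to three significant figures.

Vd(total) = 87 kg × 2.8 L/kg = 243.6 L
LD = Vd · C_target = 243.6 × 30.5 = 7430 mg
Maintenance infusion rate = CL × Css = 3.520 × 30.5 = 107.4 mg/h

(a) 7430 mg; (b) 107 mg/h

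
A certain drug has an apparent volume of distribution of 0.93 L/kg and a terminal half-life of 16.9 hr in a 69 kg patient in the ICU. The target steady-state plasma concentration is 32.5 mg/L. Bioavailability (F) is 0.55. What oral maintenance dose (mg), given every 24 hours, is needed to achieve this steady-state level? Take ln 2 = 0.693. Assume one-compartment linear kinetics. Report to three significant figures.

3730 mg

Vd(total) = 69 kg × 0.93 L/kg = 64.17 L
k = 0.693/16.9 = 0.04101 h⁻¹, so CL = k·Vd = 0.04101 × 64.17 = 2.632 L/h
D = CL × Css × τ / F = 2.632 × 32.5 × 24 / 0.55 = 3733 mg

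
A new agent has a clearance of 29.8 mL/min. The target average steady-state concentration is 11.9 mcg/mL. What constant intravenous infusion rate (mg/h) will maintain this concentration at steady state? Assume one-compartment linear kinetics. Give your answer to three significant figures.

21.3 mg/h

Convert clearance: 29.8 mL/min × 60 min/h ÷ 1000 mL/L = 1.788 L/h
R₀ = 1.788 × 11.9 = 21.28 mg/h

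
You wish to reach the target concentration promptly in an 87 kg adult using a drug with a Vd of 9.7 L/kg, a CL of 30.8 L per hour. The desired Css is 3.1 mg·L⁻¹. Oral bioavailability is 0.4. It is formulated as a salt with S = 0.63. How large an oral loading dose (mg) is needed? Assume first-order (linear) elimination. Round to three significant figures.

Total Vd = 9.7 × 87 = 843.9 L
LD = Vd × C / F / S = 843.9 × 3.100 / 0.4 / 0.63 = 10380 mg

10400 mg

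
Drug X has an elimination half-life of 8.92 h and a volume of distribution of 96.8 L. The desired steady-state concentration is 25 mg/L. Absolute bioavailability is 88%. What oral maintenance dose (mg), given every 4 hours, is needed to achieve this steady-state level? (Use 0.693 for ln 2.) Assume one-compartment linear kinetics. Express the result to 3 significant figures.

k = 0.693/8.92 = 0.07769 h⁻¹, so CL = k·Vd = 0.07769 × 96.80 = 7.520 L/h
D = CL × Css × τ / F = 7.520 × 25 × 4 / 0.88 = 854.5 mg

855 mg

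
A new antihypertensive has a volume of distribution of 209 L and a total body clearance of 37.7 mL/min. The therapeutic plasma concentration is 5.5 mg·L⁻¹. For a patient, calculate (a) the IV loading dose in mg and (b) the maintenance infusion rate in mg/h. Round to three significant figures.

(a) 1150 mg; (b) 12.4 mg/h

LD = Vd · C_target = 209.0 × 5.5 = 1150 mg
CL = 37.7 mL/min = 37.7 × 0.06 = 2.262 L/h
Infusion rate = 2.262 L/h × 5.5 mg/L = 12.44 mg/h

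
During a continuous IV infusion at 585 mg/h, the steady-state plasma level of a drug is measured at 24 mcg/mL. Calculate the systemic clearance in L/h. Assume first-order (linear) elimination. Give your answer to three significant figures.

At steady state, infusion rate = CL × Css, so CL = rate / Css.
CL = 585 / 24 = 24.38 L/h

24.4 L/h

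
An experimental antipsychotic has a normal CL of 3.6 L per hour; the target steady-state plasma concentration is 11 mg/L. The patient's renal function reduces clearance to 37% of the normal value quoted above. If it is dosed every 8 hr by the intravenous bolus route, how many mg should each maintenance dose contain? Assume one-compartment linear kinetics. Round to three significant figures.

Patient clearance = 0.37 × 3.600 = 1.332 L/h
At steady state, dose per interval replaces the amount cleared in that interval: D/τ = CL·Css.
D = CL × Css × τ = 1.332 × 11 × 8 = 117.2 mg

117 mg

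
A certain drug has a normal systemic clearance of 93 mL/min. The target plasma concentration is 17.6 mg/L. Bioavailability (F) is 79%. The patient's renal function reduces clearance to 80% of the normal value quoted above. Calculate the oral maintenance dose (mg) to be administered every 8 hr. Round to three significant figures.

796 mg

CL = 93 mL/min × 60/1000 = 5.580 L/h
Patient clearance = 0.8 × 5.580 = 4.464 L/h
D = CL × Css × τ / F = 4.464 × 17.6 × 8 / 0.79 = 795.6 mg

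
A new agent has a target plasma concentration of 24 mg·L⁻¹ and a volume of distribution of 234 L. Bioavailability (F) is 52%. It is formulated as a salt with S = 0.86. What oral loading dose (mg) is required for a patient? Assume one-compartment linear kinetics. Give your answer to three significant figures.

12600 mg

LD = Vd × C / F / S = 234.0 × 24.00 / 0.52 / 0.86 = 12560 mg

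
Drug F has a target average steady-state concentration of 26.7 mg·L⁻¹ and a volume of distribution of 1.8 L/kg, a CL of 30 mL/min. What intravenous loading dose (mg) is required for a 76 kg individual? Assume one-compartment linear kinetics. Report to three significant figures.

3650 mg

Total Vd = 1.8 × 76 = 136.8 L
LD = Vd × C = 136.8 × 26.70 = 3653 mg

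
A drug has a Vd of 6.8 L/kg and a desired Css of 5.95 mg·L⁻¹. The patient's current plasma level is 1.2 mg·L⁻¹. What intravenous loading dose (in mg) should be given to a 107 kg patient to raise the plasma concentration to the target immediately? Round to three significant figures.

3460 mg

Total Vd = 6.8 × 107 = 727.6 L
The loading dose fills Vd to the target concentration.
Concentration deficit ΔC = 5.95 − 1.2 = 4.750 mg/L
LD = Vd × ΔC = 727.6 × 4.750 = 3456 mg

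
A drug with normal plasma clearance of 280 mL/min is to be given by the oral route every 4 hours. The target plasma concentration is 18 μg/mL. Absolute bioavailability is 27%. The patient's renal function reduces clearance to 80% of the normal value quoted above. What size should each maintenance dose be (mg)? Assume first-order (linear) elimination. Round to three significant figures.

3580 mg

CL = 280 mL/min = 280 × 0.06 = 16.80 L/h
Patient clearance = 0.8 × 16.80 = 13.44 L/h
D = CL × Css × τ / F = 13.44 × 18 × 4 / 0.27 = 3584 mg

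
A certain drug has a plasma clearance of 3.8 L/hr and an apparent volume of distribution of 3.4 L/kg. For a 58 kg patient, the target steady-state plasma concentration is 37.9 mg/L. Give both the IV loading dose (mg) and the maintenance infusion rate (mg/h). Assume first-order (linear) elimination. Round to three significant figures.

(a) 7470 mg; (b) 144 mg/h

Vd(total) = 58 kg × 3.4 L/kg = 197.2 L
Loading dose = Vd × C = 197.2 × 37.9 = 7474 mg
Maintenance: replace elimination → rate = CL × Css = 3.800 × 37.9 = 144.0 mg/h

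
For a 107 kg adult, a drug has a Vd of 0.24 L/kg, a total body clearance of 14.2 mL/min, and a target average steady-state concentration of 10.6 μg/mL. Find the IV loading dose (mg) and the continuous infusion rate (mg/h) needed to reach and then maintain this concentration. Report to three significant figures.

Total Vd = 0.24 × 107 = 25.68 L
Loading dose = Vd × C = 25.68 × 10.6 = 272.2 mg
CL = 14.2 mL/min = 14.2 × 0.06 = 0.8520 L/h
Infusion rate = 0.8520 L/h × 10.6 mg/L = 9.031 mg/h

(a) 272 mg; (b) 9.03 mg/h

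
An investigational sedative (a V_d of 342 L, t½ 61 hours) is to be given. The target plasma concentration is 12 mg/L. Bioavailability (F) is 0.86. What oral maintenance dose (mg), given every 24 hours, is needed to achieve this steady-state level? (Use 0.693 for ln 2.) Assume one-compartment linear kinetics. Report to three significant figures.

k = 0.693/61 = 0.01136 h⁻¹, so CL = k·Vd = 0.01136 × 342.0 = 3.885 L/h
D = CL × Css × τ / F = 3.885 × 12 × 24 / 0.86 = 1301 mg

1300 mg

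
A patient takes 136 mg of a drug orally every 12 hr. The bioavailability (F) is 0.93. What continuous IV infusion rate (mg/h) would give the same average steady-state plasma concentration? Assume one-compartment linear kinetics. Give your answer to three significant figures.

Equivalent systemic input: infusion rate = F·D/τ.
Rate = 0.93 × 136 / 12 = 10.54 mg/h

10.5 mg/h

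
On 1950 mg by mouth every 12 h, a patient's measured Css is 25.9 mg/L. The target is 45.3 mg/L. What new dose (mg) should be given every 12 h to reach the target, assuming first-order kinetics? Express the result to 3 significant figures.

With linear kinetics, Css is proportional to dose rate (D/τ) at fixed clearance.
D₂ = D₁ × (Css,target / Css,current) = 1950 × 45.3/25.9 = 3411 mg

3410 mg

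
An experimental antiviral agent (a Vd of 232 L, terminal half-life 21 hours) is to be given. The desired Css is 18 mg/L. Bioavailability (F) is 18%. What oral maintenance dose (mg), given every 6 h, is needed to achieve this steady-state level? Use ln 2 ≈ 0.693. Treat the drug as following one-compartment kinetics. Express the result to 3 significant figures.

k = 0.693/21 = 0.03300 h⁻¹, so CL = k·Vd = 0.03300 × 232.0 = 7.656 L/h
D = CL × Css × τ / F = 7.656 × 18 × 6 / 0.18 = 4594 mg

4590 mg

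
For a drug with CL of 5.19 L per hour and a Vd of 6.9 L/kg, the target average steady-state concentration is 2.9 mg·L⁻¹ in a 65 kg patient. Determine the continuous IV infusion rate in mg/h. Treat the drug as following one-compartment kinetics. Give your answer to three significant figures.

R₀ = 5.190 × 2.9 = 15.05 mg/h

15.1 mg/h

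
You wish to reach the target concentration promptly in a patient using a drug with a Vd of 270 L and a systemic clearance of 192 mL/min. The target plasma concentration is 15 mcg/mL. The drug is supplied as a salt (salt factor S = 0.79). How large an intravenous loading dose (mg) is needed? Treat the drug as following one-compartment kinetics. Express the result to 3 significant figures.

5130 mg

LD = Vd × C / S = 270.0 × 15.00 / 0.79 = 5127 mg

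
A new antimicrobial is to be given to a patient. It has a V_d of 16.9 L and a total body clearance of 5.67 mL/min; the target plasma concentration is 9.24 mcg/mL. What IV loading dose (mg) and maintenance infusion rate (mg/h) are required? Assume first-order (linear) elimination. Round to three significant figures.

(a) 156 mg; (b) 3.14 mg/h

Loading dose = Vd × C = 16.90 × 9.24 = 156.2 mg
Convert clearance: 5.67 mL/min × 60 min/h ÷ 1000 mL/L = 0.3402 L/h
Maintenance infusion rate = CL × Css = 0.3402 × 9.24 = 3.143 mg/h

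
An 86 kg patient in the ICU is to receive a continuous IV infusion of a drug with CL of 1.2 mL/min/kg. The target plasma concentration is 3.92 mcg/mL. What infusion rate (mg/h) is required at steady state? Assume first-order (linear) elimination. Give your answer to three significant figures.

CL = 1.2 mL/min/kg × 86 kg = 103.2 mL/min = 103.2 × 60/1000 = 6.192 L/h
Infusion rate = CL · Css = 6.192 L/h × 3.92 mg/L = 24.27 mg/h

24.3 mg/h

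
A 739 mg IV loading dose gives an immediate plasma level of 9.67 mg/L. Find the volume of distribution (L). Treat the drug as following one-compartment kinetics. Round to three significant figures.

76.4 L

Immediately after an IV bolus, C₀ = Dose / Vd, so Vd = Dose / C₀.
Vd = 739 / 9.67 = 76.42 L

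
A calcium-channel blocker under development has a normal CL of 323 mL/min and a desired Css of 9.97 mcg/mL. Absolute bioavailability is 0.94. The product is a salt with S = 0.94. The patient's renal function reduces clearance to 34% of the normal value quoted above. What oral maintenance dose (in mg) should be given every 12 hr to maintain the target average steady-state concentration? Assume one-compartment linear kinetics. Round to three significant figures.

CL = 323 mL/min = 323 × 0.06 = 19.38 L/h
Patient clearance = 0.34 × 19.38 = 6.589 L/h
At steady state, dose per interval replaces the amount cleared in that interval: F·S·D/τ = CL·Css.
D = CL × Css × τ / F / S = 6.589 × 9.97 × 12 / 0.94 / 0.94 = 892.2 mg

892 mg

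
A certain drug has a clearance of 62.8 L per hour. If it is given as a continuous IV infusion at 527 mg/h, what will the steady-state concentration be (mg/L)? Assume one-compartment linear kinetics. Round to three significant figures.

Css = rate / CL = 527 / 62.80 = 8.392 mg/L

8.39 mg/L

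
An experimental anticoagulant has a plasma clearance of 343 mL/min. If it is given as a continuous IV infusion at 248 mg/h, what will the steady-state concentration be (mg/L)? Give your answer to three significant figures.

12.1 mg/L

CL = 343 mL/min × 60/1000 = 20.58 L/h
Css = rate / CL = 248 / 20.58 = 12.05 mg/L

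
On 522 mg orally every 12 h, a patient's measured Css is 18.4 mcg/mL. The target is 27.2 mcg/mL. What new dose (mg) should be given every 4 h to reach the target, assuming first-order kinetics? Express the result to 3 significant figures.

257 mg

For first-order elimination, Css ∝ F·D/(CL·τ); F and CL are unchanged, so Css ∝ D/τ.
D₂ = D₁ × (Css,target / Css,current) × (τ₂/τ₁) = 522 × (27.2/18.4) × (4/12) = 257.2 mg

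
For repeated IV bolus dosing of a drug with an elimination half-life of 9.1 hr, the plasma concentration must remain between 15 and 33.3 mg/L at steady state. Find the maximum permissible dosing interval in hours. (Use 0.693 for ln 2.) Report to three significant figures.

k = 0.693 / t½ = 0.693 / 9.1 = 0.07615 h⁻¹
Between IV bolus doses, concentration decays as C = C₀·e^(−kτ), so C_peak/C_trough = e^(kτ).
τ_max = ln(C_peak/C_trough) / k = ln(33.3/15) / 0.07615 = 0.7975 / 0.07615 = 10.47 h

10.5 h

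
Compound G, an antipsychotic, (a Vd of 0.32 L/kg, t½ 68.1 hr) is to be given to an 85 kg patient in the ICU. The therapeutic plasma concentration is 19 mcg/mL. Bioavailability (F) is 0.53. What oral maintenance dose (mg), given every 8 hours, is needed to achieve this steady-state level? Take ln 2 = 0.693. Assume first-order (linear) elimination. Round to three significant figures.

Total Vd = 0.32 × 85 = 27.20 L
CL = ln 2 · Vd / t½ = 0.693 × 27.20 / 68.1 = 0.2768 L/h
D = CL × Css × τ / F = 0.2768 × 19 × 8 / 0.53 = 79.38 mg

79.4 mg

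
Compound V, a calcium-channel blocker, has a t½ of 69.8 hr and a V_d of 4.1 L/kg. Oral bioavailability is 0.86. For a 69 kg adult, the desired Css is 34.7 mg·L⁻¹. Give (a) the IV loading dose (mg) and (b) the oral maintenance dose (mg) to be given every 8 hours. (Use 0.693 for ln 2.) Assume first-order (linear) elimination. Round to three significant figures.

(a) 9820 mg; (b) 907 mg

Vd = 4.1 L/kg × 69 kg = 282.9 L
LD = Vd × C = 282.9 × 34.7 = 9817 mg
CL = 0.693 × Vd / t½ = 0.693 × 282.9 / 69.8 = 2.809 L/h
D = CL × Css × τ / F = 2.809 × 34.7 × 8 / 0.86 = 906.7 mg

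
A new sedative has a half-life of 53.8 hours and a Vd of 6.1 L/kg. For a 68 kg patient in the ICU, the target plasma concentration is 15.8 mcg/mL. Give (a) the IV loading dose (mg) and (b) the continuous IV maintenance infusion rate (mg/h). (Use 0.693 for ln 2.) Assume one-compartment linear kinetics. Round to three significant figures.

Vd = 6.1 L/kg × 68 kg = 414.8 L
LD = Vd × C = 414.8 × 15.8 = 6554 mg
CL = 0.693 × Vd / t½ = 0.693 × 414.8 / 53.8 = 5.343 L/h
Infusion rate = CL × Css = 5.343 × 15.8 = 84.42 mg/h

(a) 6550 mg; (b) 84.4 mg/h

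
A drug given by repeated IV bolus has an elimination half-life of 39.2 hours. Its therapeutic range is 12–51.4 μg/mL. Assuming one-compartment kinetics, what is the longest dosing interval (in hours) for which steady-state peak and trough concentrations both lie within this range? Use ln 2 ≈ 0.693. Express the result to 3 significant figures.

k = 0.693 / t½ = 0.693 / 39.2 = 0.01768 h⁻¹
Between IV bolus doses, concentration decays as C = C₀·e^(−kτ), so C_peak/C_trough = e^(kτ).
τ_max = ln(C_peak/C_trough) / k = ln(51.4/12) / 0.01768 = 1.455 / 0.01768 = 82.30 h

82.3 h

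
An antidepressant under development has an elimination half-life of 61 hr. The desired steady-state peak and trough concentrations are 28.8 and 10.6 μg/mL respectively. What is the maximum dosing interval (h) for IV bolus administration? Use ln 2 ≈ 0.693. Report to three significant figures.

88.0 h

k = 0.693 / t½ = 0.693 / 61 = 0.01136 h⁻¹
Between IV bolus doses, concentration decays as C = C₀·e^(−kτ), so C_peak/C_trough = e^(kτ).
τ_max = ln(C_peak/C_trough) / k = ln(28.8/10.6) / 0.01136 = 0.9995 / 0.01136 = 87.98 h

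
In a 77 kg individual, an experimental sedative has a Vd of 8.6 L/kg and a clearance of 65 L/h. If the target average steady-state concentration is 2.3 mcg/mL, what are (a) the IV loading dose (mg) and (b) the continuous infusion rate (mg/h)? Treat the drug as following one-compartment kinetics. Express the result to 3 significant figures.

Vd(total) = 77 kg × 8.6 L/kg = 662.2 L
Loading dose = Vd × C = 662.2 × 2.3 = 1523 mg
Maintenance: replace elimination → rate = CL × Css = 65.00 × 2.3 = 149.5 mg/h

(a) 1520 mg; (b) 150 mg/h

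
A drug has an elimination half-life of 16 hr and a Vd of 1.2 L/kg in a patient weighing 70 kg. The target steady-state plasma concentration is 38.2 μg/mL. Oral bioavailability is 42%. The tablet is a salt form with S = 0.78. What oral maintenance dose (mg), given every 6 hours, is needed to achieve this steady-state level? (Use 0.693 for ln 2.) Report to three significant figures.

2550 mg

Vd = 1.2 L/kg × 70 kg = 84.00 L
k = 0.693/16 = 0.04331 h⁻¹, so CL = k·Vd = 0.04331 × 84.00 = 3.638 L/h
D = CL × Css × τ / F / S = 3.638 × 38.2 × 6 / 0.42 / 0.78 = 2545 mg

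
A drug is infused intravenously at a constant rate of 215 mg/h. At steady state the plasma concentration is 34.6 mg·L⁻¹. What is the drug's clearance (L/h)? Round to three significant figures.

At steady state, infusion rate = CL × Css, so CL = rate / Css.
CL = 215 / 34.6 = 6.214 L/h

6.21 L/h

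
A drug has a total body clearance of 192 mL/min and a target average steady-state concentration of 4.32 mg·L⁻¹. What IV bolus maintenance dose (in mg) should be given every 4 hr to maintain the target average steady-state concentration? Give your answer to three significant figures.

199 mg

CL = 192 mL/min = 192 × 0.06 = 11.52 L/h
D = CL × Css × τ = 11.52 × 4.32 × 4 = 199.1 mg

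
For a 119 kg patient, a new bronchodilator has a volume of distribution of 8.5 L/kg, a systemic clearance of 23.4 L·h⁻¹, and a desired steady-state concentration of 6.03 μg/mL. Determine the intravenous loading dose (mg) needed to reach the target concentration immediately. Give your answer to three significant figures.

6100 mg

Total Vd = 8.5 × 119 = 1012 L
LD = Vd × C = 1012 × 6.030 = 6102 mg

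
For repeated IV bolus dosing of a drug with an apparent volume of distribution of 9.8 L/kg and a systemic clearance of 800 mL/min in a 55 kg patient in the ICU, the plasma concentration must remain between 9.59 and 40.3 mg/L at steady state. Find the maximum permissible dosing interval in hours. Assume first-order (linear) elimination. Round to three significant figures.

Vd(total) = 55 kg × 9.8 L/kg = 539.0 L
Convert clearance: 800 mL/min × 60 min/h ÷ 1000 mL/L = 48.00 L/h
k = CL / Vd = 48.00 / 539.0 = 0.08905 h⁻¹
Between IV bolus doses, concentration decays as C = C₀·e^(−kτ), so C_peak/C_trough = e^(kτ).
τ_max = ln(C_peak/C_trough) / k = ln(40.3/9.59) / 0.08905 = 1.436 / 0.08905 = 16.13 h

16.1 h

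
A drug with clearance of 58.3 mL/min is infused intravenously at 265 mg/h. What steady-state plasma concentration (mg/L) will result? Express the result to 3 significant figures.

75.8 mg/L

CL = 58.3 mL/min = 58.3 × 0.06 = 3.498 L/h
Css = rate / CL = 265 / 3.498 = 75.76 mg/L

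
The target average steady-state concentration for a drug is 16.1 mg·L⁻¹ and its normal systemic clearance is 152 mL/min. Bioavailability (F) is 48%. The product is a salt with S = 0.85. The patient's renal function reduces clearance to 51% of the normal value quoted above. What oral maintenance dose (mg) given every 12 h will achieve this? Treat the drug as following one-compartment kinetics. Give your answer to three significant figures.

2200 mg

CL = 152 mL/min × 60/1000 = 9.120 L/h
Patient clearance = 0.51 × 9.120 = 4.651 L/h
At steady state, dose per interval replaces the amount cleared in that interval: F·S·D/τ = CL·Css.
D = CL × Css × τ / F / S = 4.651 × 16.1 × 12 / 0.48 / 0.85 = 2202 mg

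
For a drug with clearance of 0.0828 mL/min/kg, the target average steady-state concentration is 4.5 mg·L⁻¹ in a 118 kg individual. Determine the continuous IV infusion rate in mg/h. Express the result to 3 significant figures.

2.64 mg/h

CL = 0.0828 mL/min/kg × 118 kg = 9.770 mL/min = 9.770 × 60/1000 = 0.5862 L/h
R₀ = 0.5862 × 4.5 = 2.638 mg/h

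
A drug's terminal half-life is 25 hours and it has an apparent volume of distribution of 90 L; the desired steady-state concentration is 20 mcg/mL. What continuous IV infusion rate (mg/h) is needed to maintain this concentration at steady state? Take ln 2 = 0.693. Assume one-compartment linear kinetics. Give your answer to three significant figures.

49.9 mg/h

k = 0.693/25 = 0.02772 h⁻¹, so CL = k·Vd = 0.02772 × 90.00 = 2.495 L/h
Infusion rate = CL × Css = 2.495 × 20 = 49.90 mg/h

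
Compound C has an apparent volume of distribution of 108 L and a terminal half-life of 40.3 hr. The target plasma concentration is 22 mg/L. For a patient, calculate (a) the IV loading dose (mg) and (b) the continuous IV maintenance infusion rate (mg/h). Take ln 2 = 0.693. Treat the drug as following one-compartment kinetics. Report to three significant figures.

LD = Vd × C = 108.0 × 22 = 2376 mg
CL = 0.693 × Vd / t½ = 0.693 × 108.0 / 40.3 = 1.857 L/h
Infusion rate = CL × Css = 1.857 × 22 = 40.85 mg/h

(a) 2380 mg; (b) 40.9 mg/h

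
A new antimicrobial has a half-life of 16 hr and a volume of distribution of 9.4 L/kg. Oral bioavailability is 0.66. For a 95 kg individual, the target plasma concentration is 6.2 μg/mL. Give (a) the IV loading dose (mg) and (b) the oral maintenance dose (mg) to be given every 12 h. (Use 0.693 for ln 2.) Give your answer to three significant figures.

(a) 5540 mg; (b) 4360 mg

Vd = 9.4 L/kg × 95 kg = 893.0 L
LD = Vd × C = 893.0 × 6.2 = 5537 mg
CL = 0.693 × Vd / t½ = 0.693 × 893.0 / 16 = 38.68 L/h
D = CL × Css × τ / F = 38.68 × 6.2 × 12 / 0.66 = 4360 mg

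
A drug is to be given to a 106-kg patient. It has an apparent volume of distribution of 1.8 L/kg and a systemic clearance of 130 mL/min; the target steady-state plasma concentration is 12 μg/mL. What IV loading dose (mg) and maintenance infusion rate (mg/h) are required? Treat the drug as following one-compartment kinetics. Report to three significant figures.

(a) 2290 mg; (b) 93.6 mg/h

Total Vd = 1.8 × 106 = 190.8 L
Loading: fill Vd to C_target → 190.8 L × 12 mg/L = 2290 mg
CL = 130 mL/min = 130 × 0.06 = 7.800 L/h
Maintenance: replace elimination → rate = CL × Css = 7.800 × 12 = 93.60 mg/h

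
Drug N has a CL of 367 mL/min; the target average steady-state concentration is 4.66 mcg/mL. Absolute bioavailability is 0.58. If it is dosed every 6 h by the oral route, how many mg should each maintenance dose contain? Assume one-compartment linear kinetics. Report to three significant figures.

CL = 367 mL/min = 367 × 0.06 = 22.02 L/h
At steady state, dose per interval replaces the amount cleared in that interval: F·D/τ = CL·Css.
D = CL × Css × τ / F = 22.02 × 4.66 × 6 / 0.58 = 1062 mg

1060 mg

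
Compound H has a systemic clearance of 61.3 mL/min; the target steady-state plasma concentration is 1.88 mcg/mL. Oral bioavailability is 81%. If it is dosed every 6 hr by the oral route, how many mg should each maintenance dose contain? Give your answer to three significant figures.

CL = 61.3 mL/min × 60/1000 = 3.678 L/h
At steady state, dose per interval replaces the amount cleared in that interval: F·D/τ = CL·Css.
D = CL × Css × τ / F = 3.678 × 1.88 × 6 / 0.81 = 51.22 mg

51.2 mg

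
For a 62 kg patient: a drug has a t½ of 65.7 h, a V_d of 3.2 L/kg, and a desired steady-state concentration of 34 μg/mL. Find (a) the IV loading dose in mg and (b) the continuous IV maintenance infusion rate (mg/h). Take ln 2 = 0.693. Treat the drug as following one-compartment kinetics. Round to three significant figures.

Vd(total) = 62 kg × 3.2 L/kg = 198.4 L
LD = Vd × C = 198.4 × 34 = 6746 mg
CL = 0.693 × Vd / t½ = 0.693 × 198.4 / 65.7 = 2.093 L/h
Infusion rate = CL × Css = 2.093 × 34 = 71.16 mg/h

(a) 6750 mg; (b) 71.2 mg/h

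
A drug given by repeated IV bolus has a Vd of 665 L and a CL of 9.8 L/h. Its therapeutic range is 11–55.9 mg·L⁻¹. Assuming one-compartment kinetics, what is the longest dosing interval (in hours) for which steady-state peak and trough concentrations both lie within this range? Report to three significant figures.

110 h

k = CL / Vd = 9.800 / 665.0 = 0.01474 h⁻¹
Between IV bolus doses, concentration decays as C = C₀·e^(−kτ), so C_peak/C_trough = e^(kτ).
τ_max = ln(C_peak/C_trough) / k = ln(55.9/11) / 0.01474 = 1.626 / 0.01474 = 110.3 h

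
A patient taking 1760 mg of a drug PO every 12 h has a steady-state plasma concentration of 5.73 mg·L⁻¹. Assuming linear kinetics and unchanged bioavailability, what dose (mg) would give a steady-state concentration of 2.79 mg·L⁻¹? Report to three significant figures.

For first-order elimination, Css ∝ F·D/(CL·τ); F and CL are unchanged, so Css ∝ D/τ.
D₂ = D₁ × (Css,target / Css,current) = 1760 × 2.79/5.73 = 857.0 mg

857 mg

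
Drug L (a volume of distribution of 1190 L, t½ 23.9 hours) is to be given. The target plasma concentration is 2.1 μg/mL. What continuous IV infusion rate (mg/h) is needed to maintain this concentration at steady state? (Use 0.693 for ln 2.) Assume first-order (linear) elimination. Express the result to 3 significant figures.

k = 0.693/23.9 = 0.02900 h⁻¹, so CL = k·Vd = 0.02900 × 1190 = 34.51 L/h
Infusion rate = CL × Css = 34.51 × 2.1 = 72.47 mg/h

72.5 mg/h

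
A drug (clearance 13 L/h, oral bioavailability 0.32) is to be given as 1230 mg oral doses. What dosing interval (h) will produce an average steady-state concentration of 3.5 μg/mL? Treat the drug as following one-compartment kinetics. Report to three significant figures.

8.65 h

F·D/τ = CL·Css → τ = F·D / (CL·Css).
τ = 0.32 × 1230 / (13 × 3.5) = 8.651 h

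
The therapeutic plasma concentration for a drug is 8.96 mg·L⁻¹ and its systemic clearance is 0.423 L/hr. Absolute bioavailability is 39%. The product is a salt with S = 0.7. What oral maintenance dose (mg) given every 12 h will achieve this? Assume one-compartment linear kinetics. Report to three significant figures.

167 mg

At steady state, dose per interval replaces the amount cleared in that interval: F·S·D/τ = CL·Css.
D = CL × Css × τ / F / S = 0.4230 × 8.96 × 12 / 0.39 / 0.7 = 166.6 mg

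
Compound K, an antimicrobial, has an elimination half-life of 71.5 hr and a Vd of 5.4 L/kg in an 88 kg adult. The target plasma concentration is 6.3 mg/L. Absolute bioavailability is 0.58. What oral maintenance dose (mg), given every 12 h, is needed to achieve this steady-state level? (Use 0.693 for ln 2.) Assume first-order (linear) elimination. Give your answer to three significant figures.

Vd(total) = 88 kg × 5.4 L/kg = 475.2 L
k = 0.693/71.5 = 0.009692 h⁻¹, so CL = k·Vd = 0.009692 × 475.2 = 4.606 L/h
D = CL × Css × τ / F = 4.606 × 6.3 × 12 / 0.58 = 600.4 mg

600 mg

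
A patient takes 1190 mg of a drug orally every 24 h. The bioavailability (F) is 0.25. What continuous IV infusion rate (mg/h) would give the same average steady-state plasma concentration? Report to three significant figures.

Equivalent systemic input: infusion rate = F·D/τ.
Rate = 0.25 × 1190 / 24 = 12.40 mg/h

12.4 mg/h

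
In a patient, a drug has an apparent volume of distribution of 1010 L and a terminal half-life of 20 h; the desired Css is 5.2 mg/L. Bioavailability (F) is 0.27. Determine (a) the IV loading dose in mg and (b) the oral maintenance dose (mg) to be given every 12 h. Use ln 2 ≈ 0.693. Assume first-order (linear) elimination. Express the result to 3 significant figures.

LD = Vd × C = 1010 × 5.2 = 5252 mg
CL = 0.693 × Vd / t½ = 0.693 × 1010 / 20 = 35.00 L/h
D = CL × Css × τ / F = 35.00 × 5.2 × 12 / 0.27 = 8089 mg

(a) 5250 mg; (b) 8090 mg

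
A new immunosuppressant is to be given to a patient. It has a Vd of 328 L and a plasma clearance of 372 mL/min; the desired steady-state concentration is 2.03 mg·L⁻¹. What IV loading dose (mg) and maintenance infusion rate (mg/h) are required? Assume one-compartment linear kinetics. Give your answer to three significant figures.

(a) 666 mg; (b) 45.3 mg/h

Loading dose = Vd × C = 328.0 × 2.03 = 665.8 mg
Convert clearance: 372 mL/min × 60 min/h ÷ 1000 mL/L = 22.32 L/h
Infusion rate = 22.32 L/h × 2.03 mg/L = 45.31 mg/h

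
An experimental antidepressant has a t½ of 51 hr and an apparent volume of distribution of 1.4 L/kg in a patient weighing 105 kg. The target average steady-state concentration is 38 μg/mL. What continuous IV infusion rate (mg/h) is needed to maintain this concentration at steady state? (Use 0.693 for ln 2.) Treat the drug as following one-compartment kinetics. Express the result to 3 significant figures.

75.9 mg/h

Vd(total) = 105 kg × 1.4 L/kg = 147.0 L
CL = 0.693 × Vd / t½ = 0.693 × 147.0 / 51 = 1.997 L/h
Infusion rate = CL × Css = 1.997 × 38 = 75.89 mg/h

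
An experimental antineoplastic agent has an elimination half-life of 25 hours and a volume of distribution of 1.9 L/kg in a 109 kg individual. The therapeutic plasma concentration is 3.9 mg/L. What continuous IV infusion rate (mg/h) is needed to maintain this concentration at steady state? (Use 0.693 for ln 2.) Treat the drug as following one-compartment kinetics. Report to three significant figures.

22.4 mg/h

Total Vd = 1.9 × 109 = 207.1 L
CL = 0.693 × Vd / t½ = 0.693 × 207.1 / 25 = 5.741 L/h
Infusion rate = CL × Css = 5.741 × 3.9 = 22.39 mg/h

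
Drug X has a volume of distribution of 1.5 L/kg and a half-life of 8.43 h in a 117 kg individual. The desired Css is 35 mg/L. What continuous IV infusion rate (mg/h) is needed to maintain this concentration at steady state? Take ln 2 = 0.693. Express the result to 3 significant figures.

Vd(total) = 117 kg × 1.5 L/kg = 175.5 L
k = 0.693/8.43 = 0.08221 h⁻¹, so CL = k·Vd = 0.08221 × 175.5 = 14.43 L/h
Infusion rate = CL × Css = 14.43 × 35 = 505.1 mg/h

505 mg/h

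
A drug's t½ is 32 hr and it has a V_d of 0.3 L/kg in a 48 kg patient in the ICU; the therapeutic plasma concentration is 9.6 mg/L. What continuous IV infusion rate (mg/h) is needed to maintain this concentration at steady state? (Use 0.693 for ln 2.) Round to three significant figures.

2.99 mg/h

Total Vd = 0.3 × 48 = 14.40 L
k = 0.693/32 = 0.02166 h⁻¹, so CL = k·Vd = 0.02166 × 14.40 = 0.3119 L/h
Infusion rate = CL × Css = 0.3119 × 9.6 = 2.994 mg/h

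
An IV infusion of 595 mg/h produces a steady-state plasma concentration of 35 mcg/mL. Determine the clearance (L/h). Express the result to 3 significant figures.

17.0 L/h

At steady state, infusion rate = CL × Css, so CL = rate / Css.
CL = 595 / 35 = 17.00 L/h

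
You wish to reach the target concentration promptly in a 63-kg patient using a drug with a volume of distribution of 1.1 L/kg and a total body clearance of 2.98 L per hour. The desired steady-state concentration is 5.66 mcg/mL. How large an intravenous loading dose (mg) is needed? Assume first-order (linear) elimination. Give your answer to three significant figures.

Vd(total) = 63 kg × 1.1 L/kg = 69.30 L
LD is governed by Vd — clearance does not enter the loading-dose calculation.
LD = Vd × C = 69.30 × 5.660 = 392.2 mg

392 mg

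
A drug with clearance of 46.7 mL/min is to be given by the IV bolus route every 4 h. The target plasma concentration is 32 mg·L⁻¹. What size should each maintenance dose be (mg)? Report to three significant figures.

359 mg

Convert clearance: 46.7 mL/min × 60 min/h ÷ 1000 mL/L = 2.802 L/h
D = CL × Css × τ = 2.802 × 32 × 4 = 358.7 mg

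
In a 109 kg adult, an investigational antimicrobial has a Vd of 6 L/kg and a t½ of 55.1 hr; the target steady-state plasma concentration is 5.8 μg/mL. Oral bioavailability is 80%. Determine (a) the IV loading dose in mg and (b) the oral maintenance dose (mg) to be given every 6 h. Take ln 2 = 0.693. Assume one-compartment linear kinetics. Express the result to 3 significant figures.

Vd = 6 L/kg × 109 kg = 654.0 L
LD = Vd × C = 654.0 × 5.8 = 3793 mg
CL = 0.693 × Vd / t½ = 0.693 × 654.0 / 55.1 = 8.225 L/h
D = CL × Css × τ / F = 8.225 × 5.8 × 6 / 0.8 = 357.8 mg

(a) 3790 mg; (b) 358 mg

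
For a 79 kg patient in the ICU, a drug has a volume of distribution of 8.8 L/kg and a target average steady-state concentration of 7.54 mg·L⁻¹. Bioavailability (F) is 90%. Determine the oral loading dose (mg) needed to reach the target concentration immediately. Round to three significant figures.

5820 mg

Total Vd = 8.8 × 79 = 695.2 L
The loading dose fills Vd to the target concentration.
LD = Vd × C / F = 695.2 × 7.540 / 0.9 = 5824 mg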